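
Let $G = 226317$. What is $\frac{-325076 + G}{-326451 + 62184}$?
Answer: $\frac{98759}{264267} \approx 0.37371$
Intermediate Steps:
$\frac{-325076 + G}{-326451 + 62184} = \frac{-325076 + 226317}{-326451 + 62184} = - \frac{98759}{-264267} = \left(-98759\right) \left(- \frac{1}{264267}\right) = \frac{98759}{264267}$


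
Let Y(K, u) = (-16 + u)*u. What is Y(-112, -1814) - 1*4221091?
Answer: -901471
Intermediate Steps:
Y(K, u) = u*(-16 + u)
Y(-112, -1814) - 1*4221091 = -1814*(-16 - 1814) - 1*4221091 = -1814*(-1830) - 4221091 = 3319620 - 4221091 = -901471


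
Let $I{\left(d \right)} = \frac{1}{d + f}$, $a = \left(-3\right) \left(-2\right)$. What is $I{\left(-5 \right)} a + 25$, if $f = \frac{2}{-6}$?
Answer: $\frac{191}{8} \approx 23.875$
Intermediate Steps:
$f = - \frac{1}{3}$ ($f = 2 \left(- \frac{1}{6}\right) = - \frac{1}{3} \approx -0.33333$)
$a = 6$
$I{\left(d \right)} = \frac{1}{- \frac{1}{3} + d}$ ($I{\left(d \right)} = \frac{1}{d - \frac{1}{3}} = \frac{1}{- \frac{1}{3} + d}$)
$I{\left(-5 \right)} a + 25 = \frac{3}{-1 + 3 \left(-5\right)} 6 + 25 = \frac{3}{-1 - 15} \cdot 6 + 25 = \frac{3}{-16} \cdot 6 + 25 = 3 \left(- \frac{1}{16}\right) 6 + 25 = \left(- \frac{3}{16}\right) 6 + 25 = - \frac{9}{8} + 25 = \frac{191}{8}$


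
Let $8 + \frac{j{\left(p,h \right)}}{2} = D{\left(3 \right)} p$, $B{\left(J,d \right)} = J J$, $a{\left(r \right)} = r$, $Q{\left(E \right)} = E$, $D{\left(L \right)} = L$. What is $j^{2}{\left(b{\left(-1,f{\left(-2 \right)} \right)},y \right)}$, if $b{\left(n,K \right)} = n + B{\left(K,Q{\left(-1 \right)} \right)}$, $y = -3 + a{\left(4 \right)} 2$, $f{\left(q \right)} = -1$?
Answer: $256$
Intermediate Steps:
$B{\left(J,d \right)} = J^{2}$
$y = 5$ ($y = -3 + 4 \cdot 2 = -3 + 8 = 5$)
$b{\left(n,K \right)} = n + K^{2}$
$j{\left(p,h \right)} = -16 + 6 p$ ($j{\left(p,h \right)} = -16 + 2 \cdot 3 p = -16 + 6 p$)
$j^{2}{\left(b{\left(-1,f{\left(-2 \right)} \right)},y \right)} = \left(-16 + 6 \left(-1 + \left(-1\right)^{2}\right)\right)^{2} = \left(-16 + 6 \left(-1 + 1\right)\right)^{2} = \left(-16 + 6 \cdot 0\right)^{2} = \left(-16 + 0\right)^{2} = \left(-16\right)^{2} = 256$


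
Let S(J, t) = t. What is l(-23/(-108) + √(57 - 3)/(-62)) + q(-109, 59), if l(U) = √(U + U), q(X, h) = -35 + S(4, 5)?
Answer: -30 + √(132618 - 30132*√6)/558 ≈ -29.565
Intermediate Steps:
q(X, h) = -30 (q(X, h) = -35 + 5 = -30)
l(U) = √2*√U (l(U) = √(2*U) = √2*√U)
l(-23/(-108) + √(57 - 3)/(-62)) + q(-109, 59) = √2*√(-23/(-108) + √(57 - 3)/(-62)) - 30 = √2*√(-23*(-1/108) + √54*(-1/62)) - 30 = √2*√(23/108 + (3*√6)*(-1/62)) - 30 = √2*√(23/108 - 3*√6/62) - 30 = -30 + √2*√(23/108 - 3*√6/62)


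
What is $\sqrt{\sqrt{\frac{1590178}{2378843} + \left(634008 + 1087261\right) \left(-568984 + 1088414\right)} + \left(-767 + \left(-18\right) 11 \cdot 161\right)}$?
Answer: $\frac{\sqrt{-184734595238796605 + 42819174 \sqrt{15615731260261668200441}}}{2378843} \approx 955.46$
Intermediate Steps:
$\sqrt{\sqrt{\frac{1590178}{2378843} + \left(634008 + 1087261\right) \left(-568984 + 1088414\right)} + \left(-767 + \left(-18\right) 11 \cdot 161\right)} = \sqrt{\sqrt{1590178 \cdot \frac{1}{2378843} + 1721269 \cdot 519430} - 32645} = \sqrt{\sqrt{\frac{1590178}{2378843} + 894078756670} - 32645} = \sqrt{\sqrt{\frac{2126872991754722988}{2378843}} - 32645} = \sqrt{\frac{18 \sqrt{15615731260261668200441}}{2378843} - 32645} = \sqrt{-32645 + \frac{18 \sqrt{15615731260261668200441}}{2378843}}$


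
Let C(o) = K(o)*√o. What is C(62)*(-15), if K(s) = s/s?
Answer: -15*√62 ≈ -118.11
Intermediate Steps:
K(s) = 1
C(o) = √o (C(o) = 1*√o = √o)
C(62)*(-15) = √62*(-15) = -15*√62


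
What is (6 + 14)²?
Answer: 400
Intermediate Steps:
(6 + 14)² = 20² = 400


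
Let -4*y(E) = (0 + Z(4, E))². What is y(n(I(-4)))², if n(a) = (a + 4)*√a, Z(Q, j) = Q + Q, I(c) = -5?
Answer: 256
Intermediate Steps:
Z(Q, j) = 2*Q
n(a) = √a*(4 + a) (n(a) = (4 + a)*√a = √a*(4 + a))
y(E) = -16 (y(E) = -(0 + 2*4)²/4 = -(0 + 8)²/4 = -¼*8² = -¼*64 = -16)
y(n(I(-4)))² = (-16)² = 256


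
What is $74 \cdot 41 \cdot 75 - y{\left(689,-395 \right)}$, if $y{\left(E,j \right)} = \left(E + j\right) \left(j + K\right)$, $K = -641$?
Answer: $532134$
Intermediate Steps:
$y{\left(E,j \right)} = \left(-641 + j\right) \left(E + j\right)$ ($y{\left(E,j \right)} = \left(E + j\right) \left(j - 641\right) = \left(E + j\right) \left(-641 + j\right) = \left(-641 + j\right) \left(E + j\right)$)
$74 \cdot 41 \cdot 75 - y{\left(689,-395 \right)} = 74 \cdot 41 \cdot 75 - \left(\left(-395\right)^{2} - 441649 - -253195 + 689 \left(-395\right)\right) = 3034 \cdot 75 - \left(156025 - 441649 + 253195 - 272155\right) = 227550 - -304584 = 227550 + 304584 = 532134$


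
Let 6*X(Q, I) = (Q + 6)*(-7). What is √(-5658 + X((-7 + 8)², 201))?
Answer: I*√203982/6 ≈ 75.274*I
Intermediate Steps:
X(Q, I) = -7 - 7*Q/6 (X(Q, I) = ((Q + 6)*(-7))/6 = ((6 + Q)*(-7))/6 = (-42 - 7*Q)/6 = -7 - 7*Q/6)
√(-5658 + X((-7 + 8)², 201)) = √(-5658 + (-7 - 7*(-7 + 8)²/6)) = √(-5658 + (-7 - 7/6*1²)) = √(-5658 + (-7 - 7/6*1)) = √(-5658 + (-7 - 7/6)) = √(-5658 - 49/6) = √(-33997/6) = I*√203982/6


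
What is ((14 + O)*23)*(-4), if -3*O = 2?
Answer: -3680/3 ≈ -1226.7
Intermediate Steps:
O = -⅔ (O = -⅓*2 = -⅔ ≈ -0.66667)
((14 + O)*23)*(-4) = ((14 - ⅔)*23)*(-4) = ((40/3)*23)*(-4) = (920/3)*(-4) = -3680/3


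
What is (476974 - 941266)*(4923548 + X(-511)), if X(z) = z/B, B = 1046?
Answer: -1195559026185762/523 ≈ -2.2860e+12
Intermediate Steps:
X(z) = z/1046
(476974 - 941266)*(4923548 + X(-511)) = (476974 - 941266)*(4923548 + (1/1046)*(-511)) = -464292*(4923548 - 511/1046) = -464292*5150030697/1046 = -1195559026185762/523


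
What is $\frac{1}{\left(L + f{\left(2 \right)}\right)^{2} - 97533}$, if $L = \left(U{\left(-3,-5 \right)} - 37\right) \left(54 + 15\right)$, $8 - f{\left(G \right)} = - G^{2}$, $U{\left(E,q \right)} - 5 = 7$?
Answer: $\frac{1}{2836836} \approx 3.5251 \cdot 10^{-7}$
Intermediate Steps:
$U{\left(E,q \right)} = 12$ ($U{\left(E,q \right)} = 5 + 7 = 12$)
$f{\left(G \right)} = 8 + G^{2}$ ($f{\left(G \right)} = 8 - - G^{2} = 8 + G^{2}$)
$L = -1725$ ($L = \left(12 - 37\right) \left(54 + 15\right) = \left(-25\right) 69 = -1725$)
$\frac{1}{\left(L + f{\left(2 \right)}\right)^{2} - 97533} = \frac{1}{\left(-1725 + \left(8 + 2^{2}\right)\right)^{2} - 97533} = \frac{1}{\left(-1725 + \left(8 + 4\right)\right)^{2} - 97533} = \frac{1}{\left(-1725 + 12\right)^{2} - 97533} = \frac{1}{\left(-1713\right)^{2} - 97533} = \frac{1}{2934369 - 97533} = \frac{1}{2836836}$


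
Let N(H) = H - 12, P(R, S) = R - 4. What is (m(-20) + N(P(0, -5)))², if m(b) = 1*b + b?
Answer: 3136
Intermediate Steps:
P(R, S) = -4 + R
N(H) = -12 + H
m(b) = 2*b (m(b) = b + b = 2*b)
(m(-20) + N(P(0, -5)))² = (2*(-20) + (-12 + (-4 + 0)))² = (-40 + (-12 - 4))² = (-40 - 16)² = (-56)² = 3136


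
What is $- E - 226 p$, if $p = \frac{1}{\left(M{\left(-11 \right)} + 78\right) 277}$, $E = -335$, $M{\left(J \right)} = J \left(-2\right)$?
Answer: $\frac{4639637}{13850} \approx 334.99$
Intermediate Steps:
$M{\left(J \right)} = - 2 J$
$p = \frac{1}{27700}$ ($p = \frac{1}{\left(\left(-2\right) \left(-11\right) + 78\right) 277} = \frac{1}{22 + 78} \cdot \frac{1}{277} = \frac{1}{100} \cdot \frac{1}{277} = \frac{1}{27700} \approx 3.6101 \cdot 10^{-5}$)
$- E - 226 p = \left(-1\right) \left(-335\right) - \frac{113}{13850} = 335 - \frac{113}{13850} = \frac{4639637}{13850}$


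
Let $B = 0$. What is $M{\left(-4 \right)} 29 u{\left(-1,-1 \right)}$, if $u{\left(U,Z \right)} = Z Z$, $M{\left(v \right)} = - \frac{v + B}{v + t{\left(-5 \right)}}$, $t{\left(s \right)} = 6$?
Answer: $58$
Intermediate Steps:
$M{\left(v \right)} = - \frac{v}{6 + v}$ ($M{\left(v \right)} = - \frac{v + 0}{v + 6} = - \frac{v}{6 + v}$)
$u{\left(U,Z \right)} = Z^{2}$
$M{\left(-4 \right)} 29 u{\left(-1,-1 \right)} = \left(-1\right) \left(-4\right) \frac{1}{6 - 4} \cdot 29 \left(-1\right)^{2} = \left(-1\right) \left(-4\right) \frac{1}{2} \cdot 29 \cdot 1 = \left(-1\right) \left(-4\right) \frac{1}{2} \cdot 29 = 2 \cdot 29 = 58$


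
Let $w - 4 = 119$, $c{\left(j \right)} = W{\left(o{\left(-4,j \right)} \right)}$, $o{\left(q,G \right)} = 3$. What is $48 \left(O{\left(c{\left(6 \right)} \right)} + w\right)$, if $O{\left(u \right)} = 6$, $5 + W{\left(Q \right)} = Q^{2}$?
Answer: $6192$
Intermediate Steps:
$W{\left(Q \right)} = -5 + Q^{2}$
$c{\left(j \right)} = 4$ ($c{\left(j \right)} = -5 + 3^{2} = -5 + 9 = 4$)
$w = 123$ ($w = 4 + 119 = 123$)
$48 \left(O{\left(c{\left(6 \right)} \right)} + w\right) = 48 \left(6 + 123\right) = 48 \cdot 129 = 6192$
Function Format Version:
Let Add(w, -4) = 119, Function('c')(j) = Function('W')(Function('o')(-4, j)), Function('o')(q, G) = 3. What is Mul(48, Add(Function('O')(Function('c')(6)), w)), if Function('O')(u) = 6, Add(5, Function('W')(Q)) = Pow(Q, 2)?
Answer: 6192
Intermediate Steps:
Function('W')(Q) = Add(-5, Pow(Q, 2))
Function('c')(j) = 4 (Function('c')(j) = Add(-5, Pow(3, 2)) = Add(-5, 9) = 4)
w = 123 (w = Add(4, 119) = 123)
Mul(48, Add(Function('O')(Function('c')(6)), w)) = Mul(48, Add(6, 123)) = Mul(48, 129) = 6192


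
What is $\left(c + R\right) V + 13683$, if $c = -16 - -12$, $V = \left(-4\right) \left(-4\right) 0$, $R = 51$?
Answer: $13683$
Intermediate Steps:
$V = 0$ ($V = 16 \cdot 0 = 0$)
$c = -4$ ($c = -16 + 12 = -4$)
$\left(c + R\right) V + 13683 = \left(-4 + 51\right) 0 + 13683 = 47 \cdot 0 + 13683 = 0 + 13683 = 13683$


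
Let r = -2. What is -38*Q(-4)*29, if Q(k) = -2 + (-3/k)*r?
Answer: 3857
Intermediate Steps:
Q(k) = -2 + 6/k (Q(k) = -2 - 3/k*(-2) = -2 + 6/k)
-38*Q(-4)*29 = -38*(-2 + 6/(-4))*29 = -38*(-2 + 6*(-¼))*29 = -38*(-2 - 3/2)*29 = -38*(-7/2)*29 = 133*29 = 3857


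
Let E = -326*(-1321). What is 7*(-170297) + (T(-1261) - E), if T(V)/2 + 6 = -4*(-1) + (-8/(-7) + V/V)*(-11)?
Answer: -11359433/7 ≈ -1.6228e+6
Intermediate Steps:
E = 430646
T(V) = -358/7 (T(V) = -12 + 2*(-4*(-1) + (-8/(-7) + V/V)*(-11)) = -12 + 2*(4 + (-8*(-1/7) + 1)*(-11)) = -12 + 2*(4 + (8/7 + 1)*(-11)) = -12 + 2*(4 + (15/7)*(-11)) = -12 + 2*(4 - 165/7) = -12 + 2*(-137/7) = -12 - 274/7 = -358/7)
7*(-170297) + (T(-1261) - E) = 7*(-170297) + (-358/7 - 1*430646) = -1192079 + (-358/7 - 430646) = -1192079 - 3014880/7 = -11359433/7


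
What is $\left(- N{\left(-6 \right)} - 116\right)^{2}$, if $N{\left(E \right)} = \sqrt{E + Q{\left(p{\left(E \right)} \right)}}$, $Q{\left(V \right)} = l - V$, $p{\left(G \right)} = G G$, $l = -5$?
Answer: $\left(116 + i \sqrt{47}\right)^{2} \approx 13409.0 + 1590.5 i$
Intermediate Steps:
$p{\left(G \right)} = G^{2}$
$Q{\left(V \right)} = -5 - V$
$N{\left(E \right)} = \sqrt{-5 + E - E^{2}}$ ($N{\left(E \right)} = \sqrt{E - \left(5 + E^{2}\right)} = \sqrt{-5 + E - E^{2}}$)
$\left(- N{\left(-6 \right)} - 116\right)^{2} = \left(- \sqrt{-5 - 6 - \left(-6\right)^{2}} - 116\right)^{2} = \left(- \sqrt{-5 - 6 - 36} - 116\right)^{2} = \left(- \sqrt{-47} - 116\right)^{2} = \left(- i \sqrt{47} - 116\right)^{2} = \left(-116 - i \sqrt{47}\right)^{2}$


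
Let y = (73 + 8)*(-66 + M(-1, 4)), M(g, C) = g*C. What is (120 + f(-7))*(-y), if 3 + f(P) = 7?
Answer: 703080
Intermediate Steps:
f(P) = 4 (f(P) = -3 + 7 = 4)
M(g, C) = C*g
y = -5670 (y = (73 + 8)*(-66 + 4*(-1)) = 81*(-66 - 4) = 81*(-70) = -5670)
(120 + f(-7))*(-y) = (120 + 4)*(-1*(-5670)) = 124*5670 = 703080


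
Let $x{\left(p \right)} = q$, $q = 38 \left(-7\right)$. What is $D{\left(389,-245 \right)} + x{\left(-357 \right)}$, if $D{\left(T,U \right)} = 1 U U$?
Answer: $59759$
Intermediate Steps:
$D{\left(T,U \right)} = U^{2}$ ($D{\left(T,U \right)} = U U = U^{2}$)
$q = -266$
$x{\left(p \right)} = -266$
$D{\left(389,-245 \right)} + x{\left(-357 \right)} = \left(-245\right)^{2} - 266 = 60025 - 266 = 59759$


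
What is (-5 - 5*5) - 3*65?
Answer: -225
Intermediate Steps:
(-5 - 5*5) - 3*65 = (-5 - 25) - 195 = -30 - 195 = -225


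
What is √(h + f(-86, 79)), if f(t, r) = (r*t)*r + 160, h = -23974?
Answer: 2*I*√140135 ≈ 748.69*I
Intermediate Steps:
f(t, r) = 160 + t*r² (f(t, r) = t*r² + 160 = 160 + t*r²)
√(h + f(-86, 79)) = √(-23974 + (160 - 86*79²)) = √(-23974 + (160 - 86*6241)) = √(-23974 + (160 - 536726)) = √(-23974 - 536566) = √(-560540) = 2*I*√140135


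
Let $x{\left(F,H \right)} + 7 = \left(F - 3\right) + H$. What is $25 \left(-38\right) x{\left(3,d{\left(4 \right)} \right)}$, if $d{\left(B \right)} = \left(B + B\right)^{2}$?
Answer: $-54150$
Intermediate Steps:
$d{\left(B \right)} = 4 B^{2}$ ($d{\left(B \right)} = \left(2 B\right)^{2} = 4 B^{2}$)
$x{\left(F,H \right)} = -10 + F + H$ ($x{\left(F,H \right)} = -7 + \left(\left(F - 3\right) + H\right) = -7 + \left(\left(-3 + F\right) + H\right) = -7 + \left(-3 + F + H\right) = -10 + F + H$)
$25 \left(-38\right) x{\left(3,d{\left(4 \right)} \right)} = 25 \left(-38\right) \left(-10 + 3 + 4 \cdot 4^{2}\right) = - 950 \left(-10 + 3 + 4 \cdot 16\right) = - 950 \left(-10 + 3 + 64\right) = \left(-950\right) 57 = -54150$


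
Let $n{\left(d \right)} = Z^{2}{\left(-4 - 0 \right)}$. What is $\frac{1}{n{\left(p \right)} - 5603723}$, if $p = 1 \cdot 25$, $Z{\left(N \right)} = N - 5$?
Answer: $- \frac{1}{5603642} \approx -1.7846 \cdot 10^{-7}$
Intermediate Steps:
$Z{\left(N \right)} = -5 + N$
$p = 25$
$n{\left(d \right)} = 81$ ($n{\left(d \right)} = \left(-5 - 4\right)^{2} = \left(-9\right)^{2} = 81$)
$\frac{1}{n{\left(p \right)} - 5603723} = \frac{1}{81 - 5603723} = \frac{1}{-5603642} = - \frac{1}{5603642}$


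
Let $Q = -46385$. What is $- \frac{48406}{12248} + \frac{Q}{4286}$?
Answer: $- \frac{193897899}{13123732} \approx -14.775$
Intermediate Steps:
$- \frac{48406}{12248} + \frac{Q}{4286} = - \frac{48406}{12248} - \frac{46385}{4286} = \left(-48406\right) \frac{1}{12248} - \frac{46385}{4286} = - \frac{24203}{6124} - \frac{46385}{4286} = - \frac{193897899}{13123732}$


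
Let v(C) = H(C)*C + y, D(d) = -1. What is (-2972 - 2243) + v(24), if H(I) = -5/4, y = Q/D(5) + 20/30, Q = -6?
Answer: -15715/3 ≈ -5238.3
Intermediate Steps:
y = 20/3 (y = -6/(-1) + 20/30 = -6*(-1) + 20*(1/30) = 6 + ⅔ = 20/3 ≈ 6.6667)
H(I) = -5/4 (H(I) = -5*¼ = -5/4)
v(C) = 20/3 - 5*C/4 (v(C) = -5*C/4 + 20/3 = 20/3 - 5*C/4)
(-2972 - 2243) + v(24) = (-2972 - 2243) + (20/3 - 5/4*24) = -5215 + (20/3 - 30) = -5215 - 70/3 = -15715/3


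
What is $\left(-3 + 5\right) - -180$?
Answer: $182$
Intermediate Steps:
$\left(-3 + 5\right) - -180 = 2 + 180 = 182$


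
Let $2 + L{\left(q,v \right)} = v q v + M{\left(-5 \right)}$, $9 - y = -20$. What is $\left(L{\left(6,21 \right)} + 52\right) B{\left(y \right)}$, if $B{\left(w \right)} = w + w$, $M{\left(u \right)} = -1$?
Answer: $156310$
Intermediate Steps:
$y = 29$ ($y = 9 - -20 = 9 + 20 = 29$)
$B{\left(w \right)} = 2 w$
$L{\left(q,v \right)} = -3 + q v^{2}$ ($L{\left(q,v \right)} = -2 + \left(v q v - 1\right) = -2 + \left(q v v - 1\right) = -2 + \left(q v^{2} - 1\right) = -2 + \left(-1 + q v^{2}\right) = -3 + q v^{2}$)
$\left(L{\left(6,21 \right)} + 52\right) B{\left(y \right)} = \left(\left(-3 + 6 \cdot 21^{2}\right) + 52\right) 2 \cdot 29 = \left(\left(-3 + 6 \cdot 441\right) + 52\right) 58 = \left(\left(-3 + 2646\right) + 52\right) 58 = \left(2643 + 52\right) 58 = 2695 \cdot 58 = 156310$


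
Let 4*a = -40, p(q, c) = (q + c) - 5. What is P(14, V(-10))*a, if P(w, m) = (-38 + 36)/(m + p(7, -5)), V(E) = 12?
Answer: 20/9 ≈ 2.2222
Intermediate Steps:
p(q, c) = -5 + c + q (p(q, c) = (c + q) - 5 = -5 + c + q)
P(w, m) = -2/(-3 + m) (P(w, m) = (-38 + 36)/(m + (-5 - 5 + 7)) = -2/(m - 3) = -2/(-3 + m))
a = -10 (a = (1/4)*(-40) = -10)
P(14, V(-10))*a = -2/(-3 + 12)*(-10) = -2/9*(-10) = 20/9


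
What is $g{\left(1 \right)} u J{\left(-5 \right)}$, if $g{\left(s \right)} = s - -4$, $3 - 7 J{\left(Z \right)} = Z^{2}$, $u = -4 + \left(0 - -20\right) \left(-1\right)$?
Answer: $\frac{2640}{7} \approx 377.14$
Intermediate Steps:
$u = -24$ ($u = -4 + \left(0 + 20\right) \left(-1\right) = -4 + 20 \left(-1\right) = -4 - 20 = -24$)
$J{\left(Z \right)} = \frac{3}{7} - \frac{Z^{2}}{7}$
$g{\left(s \right)} = 4 + s$ ($g{\left(s \right)} = s + 4 = 4 + s$)
$g{\left(1 \right)} u J{\left(-5 \right)} = \left(4 + 1\right) \left(-24\right) \left(\frac{3}{7} - \frac{\left(-5\right)^{2}}{7}\right) = 5 \left(-24\right) \left(\frac{3}{7} - \frac{25}{7}\right) = - 120 \left(\frac{3}{7} - \frac{25}{7}\right) = \left(-120\right) \left(- \frac{22}{7}\right) = \frac{2640}{7}$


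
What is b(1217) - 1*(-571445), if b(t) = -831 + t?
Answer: 571831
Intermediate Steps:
b(1217) - 1*(-571445) = (-831 + 1217) - 1*(-571445) = 386 + 571445 = 571831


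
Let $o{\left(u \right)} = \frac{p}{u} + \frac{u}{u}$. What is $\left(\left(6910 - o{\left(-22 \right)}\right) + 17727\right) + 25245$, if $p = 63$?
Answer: $\frac{1097445}{22} \approx 49884.0$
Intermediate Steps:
$o{\left(u \right)} = 1 + \frac{63}{u}$ ($o{\left(u \right)} = \frac{63}{u} + \frac{u}{u} = \frac{63}{u} + 1 = 1 + \frac{63}{u}$)
$\left(\left(6910 - o{\left(-22 \right)}\right) + 17727\right) + 25245 = \left(\left(6910 - \frac{63 - 22}{-22}\right) + 17727\right) + 25245 = \left(\left(6910 - \left(- \frac{1}{22}\right) 41\right) + 17727\right) + 25245 = \left(\left(6910 - - \frac{41}{22}\right) + 17727\right) + 25245 = \left(\left(6910 + \frac{41}{22}\right) + 17727\right) + 25245 = \left(\frac{152061}{22} + 17727\right) + 25245 = \frac{542055}{22} + 25245 = \frac{1097445}{22}$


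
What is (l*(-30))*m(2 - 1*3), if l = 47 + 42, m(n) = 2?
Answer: -5340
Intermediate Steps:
l = 89
(l*(-30))*m(2 - 1*3) = (89*(-30))*2 = -2670*2 = -5340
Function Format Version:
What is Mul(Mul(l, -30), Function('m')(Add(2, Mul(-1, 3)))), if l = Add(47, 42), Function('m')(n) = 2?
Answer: -5340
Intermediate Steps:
l = 89
Mul(Mul(l, -30), Function('m')(Add(2, Mul(-1, 3)))) = Mul(Mul(89, -30), 2) = Mul(-2670, 2) = -5340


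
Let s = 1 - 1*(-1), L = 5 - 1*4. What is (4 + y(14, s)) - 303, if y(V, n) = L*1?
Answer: -298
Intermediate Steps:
L = 1 (L = 5 - 4 = 1)
s = 2 (s = 1 + 1 = 2)
y(V, n) = 1 (y(V, n) = 1*1 = 1)
(4 + y(14, s)) - 303 = (4 + 1) - 303 = 5 - 303 = -298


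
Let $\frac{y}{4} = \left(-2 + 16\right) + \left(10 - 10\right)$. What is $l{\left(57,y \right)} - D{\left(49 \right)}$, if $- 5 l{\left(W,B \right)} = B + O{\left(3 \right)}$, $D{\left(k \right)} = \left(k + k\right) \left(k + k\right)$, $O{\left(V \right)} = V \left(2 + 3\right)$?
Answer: $- \frac{48091}{5} \approx -9618.2$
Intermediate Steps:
$O{\left(V \right)} = 5 V$ ($O{\left(V \right)} = V 5 = 5 V$)
$D{\left(k \right)} = 4 k^{2}$ ($D{\left(k \right)} = 2 k 2 k = 4 k^{2}$)
$y = 56$ ($y = 4 \left(\left(-2 + 16\right) + \left(10 - 10\right)\right) = 4 \left(14 + 0\right) = 4 \cdot 14 = 56$)
$l{\left(W,B \right)} = -3 - \frac{B}{5}$ ($l{\left(W,B \right)} = - \frac{B + 5 \cdot 3}{5} = - \frac{B + 15}{5} = - \frac{15 + B}{5} = -3 - \frac{B}{5}$)
$l{\left(57,y \right)} - D{\left(49 \right)} = \left(-3 - \frac{56}{5}\right) - 4 \cdot 49^{2} = \left(-3 - \frac{56}{5}\right) - 4 \cdot 2401 = - \frac{71}{5} - 9604 = - \frac{48091}{5}$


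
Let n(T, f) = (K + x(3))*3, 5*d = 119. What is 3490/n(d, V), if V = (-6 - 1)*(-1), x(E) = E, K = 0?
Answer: 3490/9 ≈ 387.78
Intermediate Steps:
d = 119/5 (d = (⅕)*119 = 119/5 ≈ 23.800)
V = 7 (V = -7*(-1) = 7)
n(T, f) = 9 (n(T, f) = (0 + 3)*3 = 3*3 = 9)
3490/n(d, V) = 3490/9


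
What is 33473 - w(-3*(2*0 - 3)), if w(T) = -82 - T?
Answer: 33564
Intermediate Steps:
33473 - w(-3*(2*0 - 3)) = 33473 - (-82 - (-3)*(2*0 - 3)) = 33473 - (-82 - (-3)*(0 - 3)) = 33473 - (-82 - (-3)*(-3)) = 33473 - (-82 - 1*9) = 33473 - (-82 - 9) = 33473 - 1*(-91) = 33473 + 91 = 33564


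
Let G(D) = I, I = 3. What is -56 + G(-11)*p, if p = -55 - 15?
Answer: -266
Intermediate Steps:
G(D) = 3
p = -70
-56 + G(-11)*p = -56 + 3*(-70) = -56 - 210 = -266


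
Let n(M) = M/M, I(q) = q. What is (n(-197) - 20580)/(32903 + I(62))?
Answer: -20579/32965 ≈ -0.62427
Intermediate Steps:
n(M) = 1
(n(-197) - 20580)/(32903 + I(62)) = (1 - 20580)/(32903 + 62) = -20579/32965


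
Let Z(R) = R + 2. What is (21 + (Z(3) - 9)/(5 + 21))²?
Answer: 73441/169 ≈ 434.56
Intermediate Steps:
Z(R) = 2 + R
(21 + (Z(3) - 9)/(5 + 21))² = (21 + ((2 + 3) - 9)/(5 + 21))² = (21 + (5 - 9)/26)² = (21 - 4*1/26)² = (21 - 2/13)² = (271/13)² = 73441/169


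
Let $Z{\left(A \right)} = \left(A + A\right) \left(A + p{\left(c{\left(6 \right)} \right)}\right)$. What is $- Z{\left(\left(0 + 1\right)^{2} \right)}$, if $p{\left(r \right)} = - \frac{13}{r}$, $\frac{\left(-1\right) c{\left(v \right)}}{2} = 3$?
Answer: $- \frac{19}{3} \approx -6.3333$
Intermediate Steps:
$c{\left(v \right)} = -6$ ($c{\left(v \right)} = \left(-2\right) 3 = -6$)
$Z{\left(A \right)} = 2 A \left(\frac{13}{6} + A\right)$ ($Z{\left(A \right)} = \left(A + A\right) \left(A - \frac{13}{-6}\right) = 2 A \left(A - - \frac{13}{6}\right) = 2 A \left(A + \frac{13}{6}\right) = 2 A \left(\frac{13}{6} + A\right)$)
$- Z{\left(\left(0 + 1\right)^{2} \right)} = - \frac{\left(0 + 1\right)^{2} \left(13 + 6 \left(0 + 1\right)^{2}\right)}{3} = - \frac{1^{2} \left(13 + 6 \cdot 1^{2}\right)}{3} = - \frac{1 \left(13 + 6 \cdot 1\right)}{3} = - \frac{1 \left(13 + 6\right)}{3} = - \frac{1 \cdot 19}{3} = \left(-1\right) \frac{19}{3} = - \frac{19}{3}$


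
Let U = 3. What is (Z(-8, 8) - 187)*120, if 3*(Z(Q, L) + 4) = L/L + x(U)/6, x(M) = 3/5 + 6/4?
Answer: -22866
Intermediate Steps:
x(M) = 21/10 (x(M) = 3*(⅕) + 6*(¼) = ⅗ + 3/2 = 21/10)
Z(Q, L) = -71/20 (Z(Q, L) = -4 + (L/L + (21/10)/6)/3 = -4 + (1 + (21/10)*(⅙))/3 = -4 + (1 + 7/20)/3 = -4 + (⅓)*(27/20) = -4 + 9/20 = -71/20)
(Z(-8, 8) - 187)*120 = (-71/20 - 187)*120 = -3811/20*120 = -22866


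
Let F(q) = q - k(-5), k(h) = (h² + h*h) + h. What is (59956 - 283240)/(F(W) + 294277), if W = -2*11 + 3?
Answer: -74428/98071 ≈ -0.75892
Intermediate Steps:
W = -19 (W = -22 + 3 = -19)
k(h) = h + 2*h² (k(h) = (h² + h²) + h = 2*h² + h = h + 2*h²)
F(q) = -45 + q (F(q) = q - (-5)*(1 + 2*(-5)) = q - (-5)*(1 - 10) = q - (-5)*(-9) = q - 1*45 = q - 45 = -45 + q)
(59956 - 283240)/(F(W) + 294277) = (59956 - 283240)/((-45 - 19) + 294277) = -223284/(-64 + 294277) = -223284/294213 = -223284*1/294213 = -74428/98071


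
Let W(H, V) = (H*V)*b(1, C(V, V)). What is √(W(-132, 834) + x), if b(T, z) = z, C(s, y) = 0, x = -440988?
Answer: 2*I*√110247 ≈ 664.07*I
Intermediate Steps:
W(H, V) = 0 (W(H, V) = (H*V)*0 = 0)
√(W(-132, 834) + x) = √(0 - 440988) = √(-440988) = 2*I*√110247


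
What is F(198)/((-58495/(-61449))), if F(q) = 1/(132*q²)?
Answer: 20483/100902471120 ≈ 2.0300e-7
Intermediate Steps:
F(q) = 1/(132*q²)
F(198)/((-58495/(-61449))) = ((1/132)/198²)/((-58495/(-61449))) = ((1/132)*(1/39204))/((-58495*(-1/61449))) = 1/(5174928*(58495/61449)) = (1/5174928)*(61449/58495) = 20483/100902471120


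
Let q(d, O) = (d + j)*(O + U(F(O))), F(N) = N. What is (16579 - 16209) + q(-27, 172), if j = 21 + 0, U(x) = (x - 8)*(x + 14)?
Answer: -183686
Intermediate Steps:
U(x) = (-8 + x)*(14 + x)
j = 21
q(d, O) = (21 + d)*(-112 + O² + 7*O) (q(d, O) = (d + 21)*(O + (-112 + O² + 6*O)) = (21 + d)*(-112 + O² + 7*O))
(16579 - 16209) + q(-27, 172) = (16579 - 16209) + (-2352 + 21*172² + 147*172 + 172*(-27) - 27*(-112 + 172² + 6*172)) = 370 + (-2352 + 21*29584 + 25284 - 4644 - 27*(-112 + 29584 + 1032)) = 370 + (-2352 + 621264 + 25284 - 4644 - 27*30504) = 370 + (-2352 + 621264 + 25284 - 4644 - 823608) = 370 - 184056 = -183686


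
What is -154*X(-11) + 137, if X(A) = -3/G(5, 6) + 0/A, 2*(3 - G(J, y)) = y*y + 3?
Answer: 109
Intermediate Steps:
G(J, y) = 3/2 - y²/2 (G(J, y) = 3 - (y*y + 3)/2 = 3 - (y² + 3)/2 = 3 - (3 + y²)/2 = 3 + (-3/2 - y²/2) = 3/2 - y²/2)
X(A) = 2/11 (X(A) = -3/(3/2 - ½*6²) + 0/A = -3/(3/2 - ½*36) + 0 = -3/(3/2 - 18) + 0 = -3/(-33/2) + 0 = -3*(-2/33) + 0 = 2/11 + 0 = 2/11)
-154*X(-11) + 137 = -154*2/11 + 137 = -28 + 137 = 109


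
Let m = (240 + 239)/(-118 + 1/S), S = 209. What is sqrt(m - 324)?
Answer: 5*I*sqrt(7980570871)/24661 ≈ 18.112*I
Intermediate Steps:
m = -100111/24661 (m = (240 + 239)/(-118 + 1/209) = 479/(-118 + 1/209) = 479/(-24661/209) = 479*(-209/24661) = -100111/24661 ≈ -4.0595)
sqrt(m - 324) = sqrt(-100111/24661 - 324) = sqrt(-8090275/24661) = 5*I*sqrt(7980570871)/24661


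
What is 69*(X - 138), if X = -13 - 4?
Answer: -10695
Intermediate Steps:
X = -17
69*(X - 138) = 69*(-17 - 138) = 69*(-155) = -10695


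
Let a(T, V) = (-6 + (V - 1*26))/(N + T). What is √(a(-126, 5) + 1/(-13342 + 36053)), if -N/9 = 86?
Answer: √1549639663/227110 ≈ 0.17333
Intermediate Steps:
N = -774 (N = -9*86 = -774)
a(T, V) = (-32 + V)/(-774 + T) (a(T, V) = (-6 + (V - 1*26))/(-774 + T) = (-6 + (V - 26))/(-774 + T) = (-6 + (-26 + V))/(-774 + T) = (-32 + V)/(-774 + T))
√(a(-126, 5) + 1/(-13342 + 36053)) = √((-32 + 5)/(-774 - 126) + 1/(-13342 + 36053)) = √(-27/(-900) + 1/22711) = √(-1/900*(-27) + 1/22711) = √(3/100 + 1/22711) = √(68233/2271100) = √1549639663/227110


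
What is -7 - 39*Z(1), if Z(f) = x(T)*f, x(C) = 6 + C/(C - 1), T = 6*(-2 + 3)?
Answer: -1439/5 ≈ -287.80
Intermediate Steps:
T = 6 (T = 6*1 = 6)
x(C) = 6 + C/(-1 + C)
Z(f) = 36*f/5 (Z(f) = ((-6 + 7*6)/(-1 + 6))*f = ((-6 + 42)/5)*f = ((⅕)*36)*f = 36*f/5)
-7 - 39*Z(1) = -7 - 1404/5 = -1439/5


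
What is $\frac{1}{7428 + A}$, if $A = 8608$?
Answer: $\frac{1}{16036} \approx 6.236 \cdot 10^{-5}$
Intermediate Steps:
$\frac{1}{7428 + A} = \frac{1}{7428 + 8608} = \frac{1}{16036}$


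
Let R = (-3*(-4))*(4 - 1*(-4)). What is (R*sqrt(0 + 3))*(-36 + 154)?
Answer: 11328*sqrt(3) ≈ 19621.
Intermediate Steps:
R = 96 (R = 12*(4 + 4) = 12*8 = 96)
(R*sqrt(0 + 3))*(-36 + 154) = (96*sqrt(0 + 3))*(-36 + 154) = (96*sqrt(3))*118 = 11328*sqrt(3)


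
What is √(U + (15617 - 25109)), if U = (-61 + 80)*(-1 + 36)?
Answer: I*√8827 ≈ 93.952*I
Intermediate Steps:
U = 665 (U = 19*35 = 665)
√(U + (15617 - 25109)) = √(665 + (15617 - 25109)) = √(665 - 9492) = √(-8827) = I*√8827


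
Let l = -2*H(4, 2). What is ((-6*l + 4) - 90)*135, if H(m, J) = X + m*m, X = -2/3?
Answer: 13230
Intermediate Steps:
X = -⅔ (X = -2*⅓ = -⅔ ≈ -0.66667)
H(m, J) = -⅔ + m² (H(m, J) = -⅔ + m*m = -⅔ + m²)
l = -92/3 (l = -2*(-⅔ + 4²) = -2*(-⅔ + 16) = -2*46/3 = -92/3 ≈ -30.667)
((-6*l + 4) - 90)*135 = ((-6*(-92/3) + 4) - 90)*135 = ((184 + 4) - 90)*135 = (188 - 90)*135 = 98*135 = 13230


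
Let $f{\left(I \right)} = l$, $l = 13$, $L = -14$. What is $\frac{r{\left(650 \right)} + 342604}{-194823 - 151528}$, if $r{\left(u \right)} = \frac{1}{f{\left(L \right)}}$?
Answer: $- \frac{4453853}{4502563} \approx -0.98918$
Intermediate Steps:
$f{\left(I \right)} = 13$
$r{\left(u \right)} = \frac{1}{13}$
$\frac{r{\left(650 \right)} + 342604}{-194823 - 151528} = \frac{\frac{1}{13} + 342604}{-194823 - 151528} = \frac{4453853}{13 \left(-346351\right)} = \frac{4453853}{13} \left(- \frac{1}{346351}\right) = - \frac{4453853}{4502563}$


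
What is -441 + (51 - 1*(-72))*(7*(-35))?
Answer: -30576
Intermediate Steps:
-441 + (51 - 1*(-72))*(7*(-35)) = -441 + (51 + 72)*(-245) = -441 + 123*(-245) = -441 - 30135 = -30576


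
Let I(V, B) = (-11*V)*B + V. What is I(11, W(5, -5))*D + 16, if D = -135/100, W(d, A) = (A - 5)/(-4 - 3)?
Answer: 32831/140 ≈ 234.51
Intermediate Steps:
W(d, A) = 5/7 - A/7 (W(d, A) = (-5 + A)/(-7) = (-5 + A)*(-1/7) = 5/7 - A/7)
I(V, B) = V - 11*B*V (I(V, B) = -11*B*V + V = V - 11*B*V)
D = -27/20 (D = -135*1/100 = -27/20 ≈ -1.3500)
I(11, W(5, -5))*D + 16 = (11*(1 - 11*(5/7 - 1/7*(-5))))*(-27/20) + 16 = (11*(1 - 11*(5/7 + 5/7)))*(-27/20) + 16 = (11*(1 - 11*10/7))*(-27/20) + 16 = (11*(1 - 110/7))*(-27/20) + 16 = (11*(-103/7))*(-27/20) + 16 = -1133/7*(-27/20) + 16 = 30591/140 + 16 = 32831/140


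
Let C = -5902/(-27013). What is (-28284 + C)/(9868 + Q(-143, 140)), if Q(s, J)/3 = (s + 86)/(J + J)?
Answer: -134630800/46968773 ≈ -2.8664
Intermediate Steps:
C = 26/119 (C = -5902*(-1/27013) = 26/119 ≈ 0.21849)
Q(s, J) = 3*(86 + s)/(2*J) (Q(s, J) = 3*((s + 86)/(J + J)) = 3*((86 + s)/((2*J))) = 3*((86 + s)*(1/(2*J))) = 3*((86 + s)/(2*J)) = 3*(86 + s)/(2*J))
(-28284 + C)/(9868 + Q(-143, 140)) = (-28284 + 26/119)/(9868 + (3/2)*(86 - 143)/140) = -3365770/(119*(9868 + (3/2)*(1/140)*(-57))) = -3365770/(119*(9868 - 171/280)) = -3365770/(119*2762869/280) = -3365770/119*280/2762869 = -134630800/46968773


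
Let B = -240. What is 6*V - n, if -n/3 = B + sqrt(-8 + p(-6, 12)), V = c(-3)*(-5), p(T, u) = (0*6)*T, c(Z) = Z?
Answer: -630 + 6*I*sqrt(2) ≈ -630.0 + 8.4853*I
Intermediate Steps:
p(T, u) = 0 (p(T, u) = 0*T = 0)
V = 15 (V = -3*(-5) = 15)
n = 720 - 6*I*sqrt(2) (n = -3*(-240 + sqrt(-8 + 0)) = -3*(-240 + sqrt(-8)) = -3*(-240 + 2*I*sqrt(2)) = 720 - 6*I*sqrt(2) ≈ 720.0 - 8.4853*I)
6*V - n = 6*15 - (720 - 6*I*sqrt(2)) = 90 + (-720 + 6*I*sqrt(2)) = -630 + 6*I*sqrt(2)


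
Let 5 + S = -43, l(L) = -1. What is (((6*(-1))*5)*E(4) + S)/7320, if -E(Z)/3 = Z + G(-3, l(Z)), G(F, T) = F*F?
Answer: 187/1220 ≈ 0.15328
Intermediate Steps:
G(F, T) = F²
S = -48 (S = -5 - 43 = -48)
E(Z) = -27 - 3*Z (E(Z) = -3*(Z + (-3)²) = -3*(Z + 9) = -3*(9 + Z) = -27 - 3*Z)
(((6*(-1))*5)*E(4) + S)/7320 = (((6*(-1))*5)*(-27 - 3*4) - 48)/7320 = ((-6*5)*(-27 - 12) - 48)*(1/7320) = (-30*(-39) - 48)*(1/7320) = (1170 - 48)*(1/7320) = 1122*(1/7320) = 187/1220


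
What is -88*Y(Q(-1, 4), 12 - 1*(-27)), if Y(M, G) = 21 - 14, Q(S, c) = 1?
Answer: -616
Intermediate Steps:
Y(M, G) = 7
-88*Y(Q(-1, 4), 12 - 1*(-27)) = -88*7 = -616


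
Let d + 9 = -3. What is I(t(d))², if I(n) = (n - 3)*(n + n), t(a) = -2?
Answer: 400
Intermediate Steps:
d = -12 (d = -9 - 3 = -12)
I(n) = 2*n*(-3 + n) (I(n) = (-3 + n)*(2*n) = 2*n*(-3 + n))
I(t(d))² = (2*(-2)*(-3 - 2))² = (2*(-2)*(-5))² = 20² = 400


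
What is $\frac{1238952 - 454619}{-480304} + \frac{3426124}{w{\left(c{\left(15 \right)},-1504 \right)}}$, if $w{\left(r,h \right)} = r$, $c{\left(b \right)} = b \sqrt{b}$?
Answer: $- \frac{71303}{43664} + \frac{3426124 \sqrt{15}}{225} \approx 58973.0$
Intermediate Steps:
$c{\left(b \right)} = b^{\frac{3}{2}}$
$\frac{1238952 - 454619}{-480304} + \frac{3426124}{w{\left(c{\left(15 \right)},-1504 \right)}} = \frac{1238952 - 454619}{-480304} + \frac{3426124}{15^{\frac{3}{2}}} = \left(1238952 - 454619\right) \left(- \frac{1}{480304}\right) + \frac{3426124}{15 \sqrt{15}} = 784333 \left(- \frac{1}{480304}\right) + 3426124 \frac{\sqrt{15}}{225} = - \frac{71303}{43664} + \frac{3426124 \sqrt{15}}{225}$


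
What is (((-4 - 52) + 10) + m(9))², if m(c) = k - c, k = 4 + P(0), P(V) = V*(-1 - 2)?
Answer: 2601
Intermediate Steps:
P(V) = -3*V (P(V) = V*(-3) = -3*V)
k = 4 (k = 4 - 3*0 = 4 + 0 = 4)
m(c) = 4 - c
(((-4 - 52) + 10) + m(9))² = (((-4 - 52) + 10) + (4 - 1*9))² = ((-56 + 10) + (4 - 9))² = (-46 - 5)² = (-51)² = 2601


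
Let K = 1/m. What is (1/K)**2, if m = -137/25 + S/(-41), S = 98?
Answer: 65076489/1050625 ≈ 61.941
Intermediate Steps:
m = -8067/1025 (m = -137/25 + 98/(-41) = -137*1/25 + 98*(-1/41) = -137/25 - 98/41 = -8067/1025 ≈ -7.8702)
K = -1025/8067 (K = 1/(-8067/1025) = -1025/8067 ≈ -0.12706)
(1/K)**2 = (1/(-1025/8067))**2 = (-8067/1025)**2 = 65076489/1050625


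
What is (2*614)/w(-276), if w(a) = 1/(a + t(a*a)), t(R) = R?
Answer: 93205200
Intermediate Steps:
w(a) = 1/(a + a**2) (w(a) = 1/(a + a*a) = 1/(a + a**2))
(2*614)/w(-276) = (2*614)/((1/((-276)*(1 - 276)))) = 1228/((-1/276/(-275))) = 1228/((-1/276*(-1/275))) = 1228/(1/75900) = 1228*75900 = 93205200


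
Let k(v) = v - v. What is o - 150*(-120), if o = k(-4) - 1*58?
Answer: 17942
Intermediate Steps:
k(v) = 0
o = -58 (o = 0 - 1*58 = 0 - 58 = -58)
o - 150*(-120) = -58 - 150*(-120) = -58 + 18000 = 17942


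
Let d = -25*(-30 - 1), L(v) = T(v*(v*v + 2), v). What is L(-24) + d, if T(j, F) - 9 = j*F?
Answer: 333712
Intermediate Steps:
T(j, F) = 9 + F*j (T(j, F) = 9 + j*F = 9 + F*j)
L(v) = 9 + v**2*(2 + v**2) (L(v) = 9 + v*(v*(v*v + 2)) = 9 + v*(v*(v**2 + 2)) = 9 + v*(v*(2 + v**2)) = 9 + v**2*(2 + v**2))
d = 775 (d = -25*(-31) = 775)
L(-24) + d = (9 + (-24)**2*(2 + (-24)**2)) + 775 = (9 + 576*(2 + 576)) + 775 = (9 + 576*578) + 775 = (9 + 332928) + 775 = 332937 + 775 = 333712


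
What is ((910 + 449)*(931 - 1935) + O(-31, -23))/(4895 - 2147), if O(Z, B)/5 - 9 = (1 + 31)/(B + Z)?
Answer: -36838637/74196 ≈ -496.50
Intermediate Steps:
O(Z, B) = 45 + 160/(B + Z) (O(Z, B) = 45 + 5*((1 + 31)/(B + Z)) = 45 + 5*(32/(B + Z)) = 45 + 160/(B + Z))
((910 + 449)*(931 - 1935) + O(-31, -23))/(4895 - 2147) = ((910 + 449)*(931 - 1935) + 5*(32 + 9*(-23) + 9*(-31))/(-23 - 31))/(4895 - 2147) = (1359*(-1004) + 5*(32 - 207 - 279)/(-54))/2748 = (-1364436 + 5*(-1/54)*(-454))*(1/2748) = (-1364436 + 1135/27)*(1/2748) = -36838637/27*1/2748 = -36838637/74196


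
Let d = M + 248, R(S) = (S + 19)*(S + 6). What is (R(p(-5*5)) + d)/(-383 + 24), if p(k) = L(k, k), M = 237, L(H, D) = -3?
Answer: -533/359 ≈ -1.4847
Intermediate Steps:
p(k) = -3
R(S) = (6 + S)*(19 + S) (R(S) = (19 + S)*(6 + S) = (6 + S)*(19 + S))
d = 485 (d = 237 + 248 = 485)
(R(p(-5*5)) + d)/(-383 + 24) = ((114 + (-3)**2 + 25*(-3)) + 485)/(-383 + 24) = ((114 + 9 - 75) + 485)/(-359) = (48 + 485)*(-1/359) = 533*(-1/359) = -533/359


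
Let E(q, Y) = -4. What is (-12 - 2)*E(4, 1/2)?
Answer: 56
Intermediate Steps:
(-12 - 2)*E(4, 1/2) = (-12 - 2)*(-4) = -14*(-4) = 56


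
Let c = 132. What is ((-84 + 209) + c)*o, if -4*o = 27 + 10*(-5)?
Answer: 5911/4 ≈ 1477.8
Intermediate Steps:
o = 23/4 (o = -(27 + 10*(-5))/4 = -(27 - 50)/4 = -¼*(-23) = 23/4 ≈ 5.7500)
((-84 + 209) + c)*o = ((-84 + 209) + 132)*(23/4) = (125 + 132)*(23/4) = 257*(23/4) = 5911/4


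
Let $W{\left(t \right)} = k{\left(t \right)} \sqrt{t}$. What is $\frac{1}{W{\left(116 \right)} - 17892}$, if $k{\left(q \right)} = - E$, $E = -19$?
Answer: $- \frac{4473}{80020447} - \frac{19 \sqrt{29}}{160040894} \approx -5.6538 \cdot 10^{-5}$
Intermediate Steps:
$k{\left(q \right)} = 19$ ($k{\left(q \right)} = \left(-1\right) \left(-19\right) = 19$)
$W{\left(t \right)} = 19 \sqrt{t}$
$\frac{1}{W{\left(116 \right)} - 17892} = \frac{1}{19 \sqrt{116} - 17892} = \frac{1}{19 \cdot 2 \sqrt{29} - 17892} = \frac{1}{38 \sqrt{29} - 17892} = \frac{1}{-17892 + 38 \sqrt{29}}$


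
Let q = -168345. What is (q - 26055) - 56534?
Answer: -250934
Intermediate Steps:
(q - 26055) - 56534 = (-168345 - 26055) - 56534 = -194400 - 56534 = -250934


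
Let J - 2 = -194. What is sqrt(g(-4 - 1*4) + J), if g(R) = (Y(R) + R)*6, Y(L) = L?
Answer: 12*I*sqrt(2) ≈ 16.971*I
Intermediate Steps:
g(R) = 12*R (g(R) = (R + R)*6 = (2*R)*6 = 12*R)
J = -192 (J = 2 - 194 = -192)
sqrt(g(-4 - 1*4) + J) = sqrt(12*(-4 - 1*4) - 192) = sqrt(12*(-4 - 4) - 192) = sqrt(12*(-8) - 192) = sqrt(-96 - 192) = sqrt(-288) = 12*I*sqrt(2)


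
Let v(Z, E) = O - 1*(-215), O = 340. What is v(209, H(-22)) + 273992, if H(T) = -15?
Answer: 274547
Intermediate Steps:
v(Z, E) = 555 (v(Z, E) = 340 - 1*(-215) = 340 + 215 = 555)
v(209, H(-22)) + 273992 = 555 + 273992 = 274547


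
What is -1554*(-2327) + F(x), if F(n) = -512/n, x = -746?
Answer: 1348827190/373 ≈ 3.6162e+6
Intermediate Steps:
-1554*(-2327) + F(x) = -1554*(-2327) - 512/(-746) = 3616158 - 512*(-1/746) = 3616158 + 256/373 = 1348827190/373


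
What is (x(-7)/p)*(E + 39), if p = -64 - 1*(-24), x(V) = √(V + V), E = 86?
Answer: -25*I*√14/8 ≈ -11.693*I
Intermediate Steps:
x(V) = √2*√V (x(V) = √(2*V) = √2*√V)
p = -40 (p = -64 + 24 = -40)
(x(-7)/p)*(E + 39) = ((√2*√(-7))/(-40))*(86 + 39) = ((√2*(I*√7))*(-1/40))*125 = ((I*√14)*(-1/40))*125 = -I*√14/40*125 = -25*I*√14/8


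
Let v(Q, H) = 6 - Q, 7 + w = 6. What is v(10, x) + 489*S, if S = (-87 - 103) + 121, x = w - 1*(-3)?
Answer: -33745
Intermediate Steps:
w = -1 (w = -7 + 6 = -1)
x = 2 (x = -1 - 1*(-3) = -1 + 3 = 2)
S = -69 (S = -190 + 121 = -69)
v(10, x) + 489*S = (6 - 1*10) + 489*(-69) = (6 - 10) - 33741 = -4 - 33741 = -33745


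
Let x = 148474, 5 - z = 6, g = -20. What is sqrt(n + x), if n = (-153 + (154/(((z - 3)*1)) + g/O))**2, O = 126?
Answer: 5*sqrt(117613897)/126 ≈ 430.36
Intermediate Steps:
z = -1 (z = 5 - 1*6 = 5 - 6 = -1)
n = 583174201/15876 (n = (-153 + (154/(((-1 - 3)*1)) - 20/126))**2 = (-153 + (154/((-4*1)) - 20*1/126))**2 = (-153 + (154/(-4) - 10/63))**2 = (-153 + (154*(-1/4) - 10/63))**2 = (-153 + (-77/2 - 10/63))**2 = (-153 - 4871/126)**2 = (-24149/126)**2 = 583174201/15876 ≈ 36733.)
sqrt(n + x) = sqrt(583174201/15876 + 148474) = sqrt(2940347425/15876) = 5*sqrt(117613897)/126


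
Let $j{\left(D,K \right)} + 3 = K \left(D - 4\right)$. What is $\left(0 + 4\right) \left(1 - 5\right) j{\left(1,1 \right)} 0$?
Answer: $0$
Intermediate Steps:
$j{\left(D,K \right)} = -3 + K \left(-4 + D\right)$ ($j{\left(D,K \right)} = -3 + K \left(D - 4\right) = -3 + K \left(-4 + D\right)$)
$\left(0 + 4\right) \left(1 - 5\right) j{\left(1,1 \right)} 0 = \left(0 + 4\right) \left(1 - 5\right) \left(-3 - 4 + 1 \cdot 1\right) 0 = 4 \left(-4\right) \left(-3 - 4 + 1\right) 0 = \left(-16\right) \left(-6\right) 0 = 96 \cdot 0 = 0$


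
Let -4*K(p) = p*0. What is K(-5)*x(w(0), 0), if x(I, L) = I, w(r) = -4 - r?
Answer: 0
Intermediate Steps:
K(p) = 0 (K(p) = -p*0/4 = -1/4*0 = 0)
K(-5)*x(w(0), 0) = 0*(-4 - 1*0) = 0*(-4 + 0) = 0*(-4) = 0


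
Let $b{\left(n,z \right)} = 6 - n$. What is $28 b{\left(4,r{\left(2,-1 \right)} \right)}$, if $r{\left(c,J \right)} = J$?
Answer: $56$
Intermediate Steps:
$28 b{\left(4,r{\left(2,-1 \right)} \right)} = 28 \left(6 - 4\right) = 28 \cdot 2 = 56$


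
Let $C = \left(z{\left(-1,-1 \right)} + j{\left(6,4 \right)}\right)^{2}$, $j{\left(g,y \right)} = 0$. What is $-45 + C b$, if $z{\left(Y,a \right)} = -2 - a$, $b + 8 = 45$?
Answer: $-8$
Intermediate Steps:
$b = 37$ ($b = -8 + 45 = 37$)
$C = 1$ ($C = \left(\left(-2 - -1\right) + 0\right)^{2} = \left(\left(-2 + 1\right) + 0\right)^{2} = \left(-1 + 0\right)^{2} = \left(-1\right)^{2} = 1$)
$-45 + C b = -45 + 1 \cdot 37 = -45 + 37 = -8$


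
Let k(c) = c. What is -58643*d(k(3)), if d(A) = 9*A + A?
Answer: -1759290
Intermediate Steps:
d(A) = 10*A
-58643*d(k(3)) = -586430*3 = -58643*30 = -1759290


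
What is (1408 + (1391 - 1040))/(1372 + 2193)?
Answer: 1759/3565 ≈ 0.49341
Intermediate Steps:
(1408 + (1391 - 1040))/(1372 + 2193) = (1408 + 351)/3565 = 1759*(1/3565) = 1759/3565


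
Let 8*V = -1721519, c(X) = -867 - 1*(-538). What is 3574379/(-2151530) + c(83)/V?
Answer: -6147698534741/3703899774070 ≈ -1.6598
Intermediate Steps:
c(X) = -329 (c(X) = -867 + 538 = -329)
V = -1721519/8 (V = (⅛)*(-1721519) = -1721519/8 ≈ -2.1519e+5)
3574379/(-2151530) + c(83)/V = 3574379/(-2151530) - 329/(-1721519/8) = 3574379*(-1/2151530) - 329*(-8/1721519) = -3574379/2151530 + 2632/1721519 = -6147698534741/3703899774070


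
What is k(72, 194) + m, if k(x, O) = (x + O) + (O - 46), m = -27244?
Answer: -26830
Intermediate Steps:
k(x, O) = -46 + x + 2*O (k(x, O) = (O + x) + (-46 + O) = -46 + x + 2*O)
k(72, 194) + m = (-46 + 72 + 2*194) - 27244 = (-46 + 72 + 388) - 27244 = 414 - 27244 = -26830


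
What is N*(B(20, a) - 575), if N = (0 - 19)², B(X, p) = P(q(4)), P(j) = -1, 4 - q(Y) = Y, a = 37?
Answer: -207936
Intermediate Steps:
q(Y) = 4 - Y
B(X, p) = -1
N = 361 (N = (-19)² = 361)
N*(B(20, a) - 575) = 361*(-1 - 575) = 361*(-576) = -207936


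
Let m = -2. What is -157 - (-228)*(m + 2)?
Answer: -157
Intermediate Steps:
-157 - (-228)*(m + 2) = -157 - (-228)*(-2 + 2) = -157 - (-228)*0 = -157 - 76*0 = -157 + 0 = -157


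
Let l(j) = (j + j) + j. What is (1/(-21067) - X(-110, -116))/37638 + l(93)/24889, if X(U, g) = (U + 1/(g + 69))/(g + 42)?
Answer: 255569253212279/22879419634466244 ≈ 0.011170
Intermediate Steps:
l(j) = 3*j (l(j) = 2*j + j = 3*j)
X(U, g) = (U + 1/(69 + g))/(42 + g)
(1/(-21067) - X(-110, -116))/37638 + l(93)/24889 = (1/(-21067) - (1 + 69*(-110) - 110*(-116))/(2898 + (-116)**2 + 111*(-116)))/37638 + (3*93)/24889 = (-1/21067 - (1 - 7590 + 12760)/(2898 + 13456 - 12876))*(1/37638) + 279*(1/24889) = (-1/21067 - 5171/3478)*(1/37638) + 279/24889 = -108940935/73271026*1/37638 + 279/24889 = -36313645/919258292196 + 279/24889 = 255569253212279/22879419634466244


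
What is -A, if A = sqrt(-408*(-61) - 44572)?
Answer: -2*I*sqrt(4921) ≈ -140.3*I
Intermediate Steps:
A = 2*I*sqrt(4921) (A = sqrt(24888 - 44572) = sqrt(-19684) = 2*I*sqrt(4921) ≈ 140.3*I)
-A = -2*I*sqrt(4921)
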